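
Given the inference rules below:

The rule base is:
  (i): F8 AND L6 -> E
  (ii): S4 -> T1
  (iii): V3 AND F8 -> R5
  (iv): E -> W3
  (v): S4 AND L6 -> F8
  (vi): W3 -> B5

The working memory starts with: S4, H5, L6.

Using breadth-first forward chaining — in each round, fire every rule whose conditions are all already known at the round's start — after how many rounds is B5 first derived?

[1] (ii) [S4 -> T1]; (v) [S4 AND L6 -> F8]. ⇒ new: T1, F8.
[2] (i) [F8 AND L6 -> E]. ⇒ new: E.
[3] (iv) [E -> W3]. ⇒ new: W3.
[4] (vi) [W3 -> B5]. ⇒ new: B5.
B5 first appears in round 4.

4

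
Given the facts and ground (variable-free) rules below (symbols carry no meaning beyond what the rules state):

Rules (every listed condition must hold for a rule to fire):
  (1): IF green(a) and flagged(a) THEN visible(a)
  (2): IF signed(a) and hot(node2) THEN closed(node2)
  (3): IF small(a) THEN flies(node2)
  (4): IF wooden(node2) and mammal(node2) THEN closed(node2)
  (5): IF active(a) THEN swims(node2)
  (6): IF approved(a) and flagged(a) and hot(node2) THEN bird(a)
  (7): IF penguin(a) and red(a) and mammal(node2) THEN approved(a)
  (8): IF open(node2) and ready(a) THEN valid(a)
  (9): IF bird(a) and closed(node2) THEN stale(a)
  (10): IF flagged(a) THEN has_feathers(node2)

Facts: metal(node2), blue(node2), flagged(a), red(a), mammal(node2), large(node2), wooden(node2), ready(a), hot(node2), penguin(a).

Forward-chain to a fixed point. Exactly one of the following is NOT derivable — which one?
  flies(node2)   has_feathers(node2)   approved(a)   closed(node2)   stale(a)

Round 1: (4) [IF wooden(node2) and mammal(node2) THEN closed(node2)]; (7) [IF penguin(a) and red(a) and mammal(node2) THEN approved(a)]; (10) [IF flagged(a) THEN has_feathers(node2)]. Adds closed(node2), approved(a), has_feathers(node2).
Round 2: (6) [IF approved(a) and flagged(a) and hot(node2) THEN bird(a)]. Adds bird(a).
Round 3: (9) [IF bird(a) and closed(node2) THEN stale(a)]. Adds stale(a).
Derived: closed(node2) (round 1), approved(a) (round 1), stale(a) (round 3), has_feathers(node2) (round 1). flies(node2) never appears in any round.

flies(node2)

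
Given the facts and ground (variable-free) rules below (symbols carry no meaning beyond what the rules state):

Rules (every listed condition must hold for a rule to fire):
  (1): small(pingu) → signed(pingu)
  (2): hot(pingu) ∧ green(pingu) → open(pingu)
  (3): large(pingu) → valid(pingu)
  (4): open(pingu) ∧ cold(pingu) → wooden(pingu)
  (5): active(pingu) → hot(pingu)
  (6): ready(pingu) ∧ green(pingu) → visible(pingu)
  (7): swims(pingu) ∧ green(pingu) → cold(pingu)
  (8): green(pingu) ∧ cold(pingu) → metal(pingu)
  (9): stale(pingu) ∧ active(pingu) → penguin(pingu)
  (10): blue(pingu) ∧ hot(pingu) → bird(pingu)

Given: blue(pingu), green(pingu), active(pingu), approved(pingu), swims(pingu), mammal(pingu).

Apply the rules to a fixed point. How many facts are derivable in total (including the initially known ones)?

Round 1: (5) [active(pingu) → hot(pingu)]; (7) [swims(pingu) ∧ green(pingu) → cold(pingu)]. New: hot(pingu), cold(pingu).
Round 2: (2) [hot(pingu) ∧ green(pingu) → open(pingu)]; (8) [green(pingu) ∧ cold(pingu) → metal(pingu)]; (10) [blue(pingu) ∧ hot(pingu) → bird(pingu)]. New: open(pingu), metal(pingu), bird(pingu).
Round 3: (4) [open(pingu) ∧ cold(pingu) → wooden(pingu)]. New: wooden(pingu).
Closure: {active(pingu), approved(pingu), bird(pingu), blue(pingu), cold(pingu), green(pingu), hot(pingu), mammal(pingu), metal(pingu), open(pingu), swims(pingu), wooden(pingu)} — 12 facts.

12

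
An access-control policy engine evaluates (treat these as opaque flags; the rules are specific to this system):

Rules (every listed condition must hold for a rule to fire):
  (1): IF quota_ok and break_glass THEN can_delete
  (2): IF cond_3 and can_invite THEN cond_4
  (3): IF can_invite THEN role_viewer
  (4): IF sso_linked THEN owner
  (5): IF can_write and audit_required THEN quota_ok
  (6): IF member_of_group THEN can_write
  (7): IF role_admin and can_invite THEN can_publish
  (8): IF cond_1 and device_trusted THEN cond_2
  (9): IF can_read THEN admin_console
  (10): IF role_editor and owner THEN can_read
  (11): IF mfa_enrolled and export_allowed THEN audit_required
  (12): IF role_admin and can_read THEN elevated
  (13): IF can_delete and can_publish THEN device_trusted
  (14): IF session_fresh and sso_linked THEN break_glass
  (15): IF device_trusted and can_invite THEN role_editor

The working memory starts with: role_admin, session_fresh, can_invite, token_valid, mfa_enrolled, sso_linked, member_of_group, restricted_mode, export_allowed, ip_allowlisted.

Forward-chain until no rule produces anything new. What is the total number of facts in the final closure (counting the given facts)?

[1] (3) [IF can_invite THEN role_viewer]; (4) [IF sso_linked THEN owner]; (6) [IF member_of_group THEN can_write]; (7) [IF role_admin and can_invite THEN can_publish]; (11) [IF mfa_enrolled and export_allowed THEN audit_required]; (14) [IF session_fresh and sso_linked THEN break_glass]. ⇒ new: role_viewer, owner, can_write, can_publish, audit_required, break_glass.
[2] (5) [IF can_write and audit_required THEN quota_ok]. ⇒ new: quota_ok.
[3] (1) [IF quota_ok and break_glass THEN can_delete]. ⇒ new: can_delete.
[4] (13) [IF can_delete and can_publish THEN device_trusted]. ⇒ new: device_trusted.
[5] (15) [IF device_trusted and can_invite THEN role_editor]. ⇒ new: role_editor.
[6] (10) [IF role_editor and owner THEN can_read]. ⇒ new: can_read.
[7] (9) [IF can_read THEN admin_console]; (12) [IF role_admin and can_read THEN elevated]. ⇒ new: admin_console, elevated.
Closure: {admin_console, audit_required, break_glass, can_delete, can_invite, can_publish, can_read, can_write, device_trusted, elevated, export_allowed, ip_allowlisted, member_of_group, mfa_enrolled, owner, quota_ok, restricted_mode, role_admin, role_editor, role_viewer, session_fresh, sso_linked, token_valid} — 23 facts.

23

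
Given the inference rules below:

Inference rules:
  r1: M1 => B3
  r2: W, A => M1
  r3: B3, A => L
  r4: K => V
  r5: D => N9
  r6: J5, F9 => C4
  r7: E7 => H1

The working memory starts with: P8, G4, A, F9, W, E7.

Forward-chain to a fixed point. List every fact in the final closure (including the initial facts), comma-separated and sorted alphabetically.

Round 1 fires r2, r7, giving M1, H1.
Round 2 fires r1, giving B3.
Round 3 fires r3, giving L.

A, B3, E7, F9, G4, H1, L, M1, P8, W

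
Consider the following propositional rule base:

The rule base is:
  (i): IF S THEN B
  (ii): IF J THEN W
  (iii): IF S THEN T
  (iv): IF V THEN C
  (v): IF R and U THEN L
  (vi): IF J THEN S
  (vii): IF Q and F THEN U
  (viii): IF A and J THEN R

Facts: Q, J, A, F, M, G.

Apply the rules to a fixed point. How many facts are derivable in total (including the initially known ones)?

13

Round 1 — (ii), (vi), (vii), (viii), derive W, S, U, R.
Round 2 — (i), (iii), (v), derive B, T, L.
Closure: {A, B, F, G, J, L, M, Q, R, S, T, U, W} — 13 facts.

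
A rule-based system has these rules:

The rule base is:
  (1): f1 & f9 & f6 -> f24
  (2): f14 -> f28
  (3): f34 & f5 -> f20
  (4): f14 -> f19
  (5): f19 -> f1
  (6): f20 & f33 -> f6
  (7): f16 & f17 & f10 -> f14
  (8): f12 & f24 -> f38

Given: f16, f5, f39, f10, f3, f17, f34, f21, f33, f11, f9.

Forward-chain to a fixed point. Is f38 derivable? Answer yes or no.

no

Round 1: (3) [f34 & f5 -> f20]; (7) [f16 & f17 & f10 -> f14]. New: f20, f14.
Round 2: (2) [f14 -> f28]; (4) [f14 -> f19]; (6) [f20 & f33 -> f6]. New: f28, f19, f6.
Round 3: (5) [f19 -> f1]. New: f1.
Round 4: (1) [f1 & f9 & f6 -> f24]. New: f24.
Fixed point reached. f38 is concluded only by (8); (8) needs f12 (never derived).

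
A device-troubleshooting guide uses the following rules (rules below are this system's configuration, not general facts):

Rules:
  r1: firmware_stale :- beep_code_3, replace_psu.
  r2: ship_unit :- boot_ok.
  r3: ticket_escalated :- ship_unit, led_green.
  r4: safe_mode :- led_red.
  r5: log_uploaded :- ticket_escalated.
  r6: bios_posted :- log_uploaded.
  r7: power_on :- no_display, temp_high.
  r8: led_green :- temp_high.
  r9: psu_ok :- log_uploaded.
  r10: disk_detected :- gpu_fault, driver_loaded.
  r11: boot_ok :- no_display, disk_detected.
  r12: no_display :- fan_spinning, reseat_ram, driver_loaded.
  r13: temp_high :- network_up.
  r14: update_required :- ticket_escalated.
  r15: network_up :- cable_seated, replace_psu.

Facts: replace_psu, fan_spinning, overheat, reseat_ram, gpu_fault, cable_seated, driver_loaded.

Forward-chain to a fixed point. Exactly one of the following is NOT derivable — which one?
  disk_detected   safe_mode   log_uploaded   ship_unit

[1] r10 [disk_detected :- gpu_fault, driver_loaded.]; r12 [no_display :- fan_spinning, reseat_ram, driver_loaded.]; r15 [network_up :- cable_seated, replace_psu.]. ⇒ new: disk_detected, no_display, network_up.
[2] r11 [boot_ok :- no_display, disk_detected.]; r13 [temp_high :- network_up.]. ⇒ new: boot_ok, temp_high.
[3] r2 [ship_unit :- boot_ok.]; r7 [power_on :- no_display, temp_high.]; r8 [led_green :- temp_high.]. ⇒ new: ship_unit, power_on, led_green.
[4] r3 [ticket_escalated :- ship_unit, led_green.]. ⇒ new: ticket_escalated.
[5] r5 [log_uploaded :- ticket_escalated.]; r14 [update_required :- ticket_escalated.]. ⇒ new: log_uploaded, update_required.
[6] r6 [bios_posted :- log_uploaded.]; r9 [psu_ok :- log_uploaded.]. ⇒ new: bios_posted, psu_ok.
Derived: log_uploaded (round 5), disk_detected (round 1), ship_unit (round 3). safe_mode never appears in any round.

safe_mode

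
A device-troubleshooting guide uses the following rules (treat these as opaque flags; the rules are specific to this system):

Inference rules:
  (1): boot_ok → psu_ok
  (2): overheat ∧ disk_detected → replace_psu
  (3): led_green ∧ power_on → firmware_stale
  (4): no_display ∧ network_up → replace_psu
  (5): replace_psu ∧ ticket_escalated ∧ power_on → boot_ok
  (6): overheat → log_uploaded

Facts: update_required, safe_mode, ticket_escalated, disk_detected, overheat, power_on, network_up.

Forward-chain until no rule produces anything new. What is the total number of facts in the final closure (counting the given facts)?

11

Round 1: (2) [overheat ∧ disk_detected → replace_psu]; (6) [overheat → log_uploaded]. New: replace_psu, log_uploaded.
Round 2: (5) [replace_psu ∧ ticket_escalated ∧ power_on → boot_ok]. New: boot_ok.
Round 3: (1) [boot_ok → psu_ok]. New: psu_ok.
Closure: {boot_ok, disk_detected, log_uploaded, network_up, overheat, power_on, psu_ok, replace_psu, safe_mode, ticket_escalated, update_required} — 11 facts.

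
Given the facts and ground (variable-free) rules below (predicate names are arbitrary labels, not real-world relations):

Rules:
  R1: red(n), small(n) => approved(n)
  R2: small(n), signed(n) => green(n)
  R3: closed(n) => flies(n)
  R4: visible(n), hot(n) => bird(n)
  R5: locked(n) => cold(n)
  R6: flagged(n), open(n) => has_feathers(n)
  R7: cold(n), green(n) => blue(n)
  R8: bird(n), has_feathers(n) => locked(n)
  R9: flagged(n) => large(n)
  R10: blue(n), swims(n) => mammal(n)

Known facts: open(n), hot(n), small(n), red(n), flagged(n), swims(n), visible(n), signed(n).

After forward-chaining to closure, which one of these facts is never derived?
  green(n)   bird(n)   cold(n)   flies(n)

Round 1 — R1, R2, R4, R6, R9, derive approved(n), green(n), bird(n), has_feathers(n), large(n).
Round 2 — R8, derive locked(n).
Round 3 — R5, derive cold(n).
Round 4 — R7, derive blue(n).
Round 5 — R10, derive mammal(n).
Derived: green(n) (round 1), bird(n) (round 1), cold(n) (round 3). flies(n) never appears in any round.

flies(n)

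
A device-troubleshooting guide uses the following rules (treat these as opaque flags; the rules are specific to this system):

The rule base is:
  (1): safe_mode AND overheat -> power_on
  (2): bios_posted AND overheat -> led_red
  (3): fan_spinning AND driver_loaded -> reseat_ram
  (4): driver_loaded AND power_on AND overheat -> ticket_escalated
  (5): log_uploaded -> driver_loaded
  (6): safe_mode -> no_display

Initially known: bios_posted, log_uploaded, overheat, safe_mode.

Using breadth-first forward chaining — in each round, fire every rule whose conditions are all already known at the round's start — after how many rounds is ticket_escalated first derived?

Round 1: (1) [safe_mode AND overheat -> power_on]; (2) [bios_posted AND overheat -> led_red]; (5) [log_uploaded -> driver_loaded]; (6) [safe_mode -> no_display]. Adds power_on, led_red, driver_loaded, no_display.
Round 2: (4) [driver_loaded AND power_on AND overheat -> ticket_escalated]. Adds ticket_escalated.
ticket_escalated first appears in round 2.

2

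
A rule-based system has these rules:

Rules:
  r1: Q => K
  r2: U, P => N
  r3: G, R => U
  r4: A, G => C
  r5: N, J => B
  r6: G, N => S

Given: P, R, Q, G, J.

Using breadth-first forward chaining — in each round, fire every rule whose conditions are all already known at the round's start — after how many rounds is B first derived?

3

[1] r1 [Q => K]; r3 [G, R => U]. ⇒ new: K, U.
[2] r2 [U, P => N]. ⇒ new: N.
[3] r5 [N, J => B]; r6 [G, N => S]. ⇒ new: B, S.
B first appears in round 3.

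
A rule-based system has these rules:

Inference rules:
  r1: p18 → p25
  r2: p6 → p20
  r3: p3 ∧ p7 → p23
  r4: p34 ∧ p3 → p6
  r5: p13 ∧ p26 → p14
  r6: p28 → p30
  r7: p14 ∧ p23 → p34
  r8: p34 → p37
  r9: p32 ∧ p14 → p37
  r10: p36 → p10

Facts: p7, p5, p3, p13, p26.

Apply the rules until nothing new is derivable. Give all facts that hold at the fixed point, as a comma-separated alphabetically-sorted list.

p13, p14, p20, p23, p26, p3, p34, p37, p5, p6, p7

[1] r3 [p3 ∧ p7 → p23]; r5 [p13 ∧ p26 → p14]. ⇒ new: p23, p14.
[2] r7 [p14 ∧ p23 → p34]. ⇒ new: p34.
[3] r4 [p34 ∧ p3 → p6]; r8 [p34 → p37]. ⇒ new: p6, p37.
[4] r2 [p6 → p20]. ⇒ new: p20.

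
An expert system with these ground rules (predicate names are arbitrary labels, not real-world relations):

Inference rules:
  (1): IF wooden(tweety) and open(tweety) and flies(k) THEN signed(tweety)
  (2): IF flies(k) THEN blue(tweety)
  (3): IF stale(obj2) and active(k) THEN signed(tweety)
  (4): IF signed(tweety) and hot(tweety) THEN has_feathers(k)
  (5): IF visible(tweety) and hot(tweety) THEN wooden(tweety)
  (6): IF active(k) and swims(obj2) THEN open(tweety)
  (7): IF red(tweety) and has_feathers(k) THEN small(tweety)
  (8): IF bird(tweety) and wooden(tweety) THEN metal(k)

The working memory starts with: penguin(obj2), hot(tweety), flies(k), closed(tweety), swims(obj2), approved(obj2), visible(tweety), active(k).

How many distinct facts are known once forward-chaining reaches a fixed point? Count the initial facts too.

13

Round 1 fires (2), (5), (6), giving blue(tweety), wooden(tweety), open(tweety).
Round 2 fires (1), giving signed(tweety).
Round 3 fires (4), giving has_feathers(k).
Closure: {active(k), approved(obj2), blue(tweety), closed(tweety), flies(k), has_feathers(k), hot(tweety), open(tweety), penguin(obj2), signed(tweety), swims(obj2), visible(tweety), wooden(tweety)} — 13 facts.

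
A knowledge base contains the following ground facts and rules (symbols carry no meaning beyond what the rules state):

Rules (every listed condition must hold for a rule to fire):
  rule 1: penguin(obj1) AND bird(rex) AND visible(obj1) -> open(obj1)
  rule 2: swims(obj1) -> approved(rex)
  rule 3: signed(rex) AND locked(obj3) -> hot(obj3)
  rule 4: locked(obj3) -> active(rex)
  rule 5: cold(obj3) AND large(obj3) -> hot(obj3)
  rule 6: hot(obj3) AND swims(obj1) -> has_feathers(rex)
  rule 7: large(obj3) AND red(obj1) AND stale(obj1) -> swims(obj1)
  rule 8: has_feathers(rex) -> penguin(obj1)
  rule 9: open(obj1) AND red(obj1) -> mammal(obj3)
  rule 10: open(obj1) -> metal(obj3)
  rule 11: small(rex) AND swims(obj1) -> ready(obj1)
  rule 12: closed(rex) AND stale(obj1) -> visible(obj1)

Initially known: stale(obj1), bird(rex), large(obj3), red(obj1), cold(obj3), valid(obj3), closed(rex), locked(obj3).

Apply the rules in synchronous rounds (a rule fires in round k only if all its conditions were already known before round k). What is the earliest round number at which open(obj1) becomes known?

Round 1: rule 4 [locked(obj3) -> active(rex)]; rule 5 [cold(obj3) AND large(obj3) -> hot(obj3)]; rule 7 [large(obj3) AND red(obj1) AND stale(obj1) -> swims(obj1)]; rule 12 [closed(rex) AND stale(obj1) -> visible(obj1)]. Adds active(rex), hot(obj3), swims(obj1), visible(obj1).
Round 2: rule 2 [swims(obj1) -> approved(rex)]; rule 6 [hot(obj3) AND swims(obj1) -> has_feathers(rex)]. Adds approved(rex), has_feathers(rex).
Round 3: rule 8 [has_feathers(rex) -> penguin(obj1)]. Adds penguin(obj1).
Round 4: rule 1 [penguin(obj1) AND bird(rex) AND visible(obj1) -> open(obj1)]. Adds open(obj1).
open(obj1) first appears in round 4.

4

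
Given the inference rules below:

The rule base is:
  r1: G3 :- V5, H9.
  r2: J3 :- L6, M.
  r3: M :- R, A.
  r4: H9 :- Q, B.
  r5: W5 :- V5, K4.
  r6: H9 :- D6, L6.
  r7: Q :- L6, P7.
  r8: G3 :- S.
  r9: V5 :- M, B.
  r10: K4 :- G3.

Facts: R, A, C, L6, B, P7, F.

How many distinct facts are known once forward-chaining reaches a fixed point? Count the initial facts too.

15

Round 1: r3 [M :- R, A.]; r7 [Q :- L6, P7.]. Adds M, Q.
Round 2: r2 [J3 :- L6, M.]; r4 [H9 :- Q, B.]; r9 [V5 :- M, B.]. Adds J3, H9, V5.
Round 3: r1 [G3 :- V5, H9.]. Adds G3.
Round 4: r10 [K4 :- G3.]. Adds K4.
Round 5: r5 [W5 :- V5, K4.]. Adds W5.
Closure: {A, B, C, F, G3, H9, J3, K4, L6, M, P7, Q, R, V5, W5} — 15 facts.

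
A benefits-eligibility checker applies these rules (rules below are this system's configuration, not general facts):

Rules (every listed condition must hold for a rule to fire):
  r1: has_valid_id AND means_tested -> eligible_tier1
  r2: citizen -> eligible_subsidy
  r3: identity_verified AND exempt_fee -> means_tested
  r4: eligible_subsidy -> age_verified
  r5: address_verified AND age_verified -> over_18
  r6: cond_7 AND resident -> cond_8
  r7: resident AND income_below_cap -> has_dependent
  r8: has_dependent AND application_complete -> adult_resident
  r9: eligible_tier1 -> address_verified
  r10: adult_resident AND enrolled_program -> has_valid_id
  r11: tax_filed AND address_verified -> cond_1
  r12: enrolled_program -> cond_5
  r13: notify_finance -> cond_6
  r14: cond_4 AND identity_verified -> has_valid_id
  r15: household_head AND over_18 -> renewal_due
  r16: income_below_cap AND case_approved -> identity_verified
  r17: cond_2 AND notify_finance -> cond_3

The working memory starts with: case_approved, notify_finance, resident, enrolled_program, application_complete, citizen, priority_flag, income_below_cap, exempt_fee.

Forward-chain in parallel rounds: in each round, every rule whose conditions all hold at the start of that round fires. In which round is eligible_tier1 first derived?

Round 1 fires r2, r7, r12, r13, r16, giving eligible_subsidy, has_dependent, cond_5, cond_6, identity_verified.
Round 2 fires r3, r4, r8, giving means_tested, age_verified, adult_resident.
Round 3 fires r10, giving has_valid_id.
Round 4 fires r1, giving eligible_tier1.
eligible_tier1 first appears in round 4.

4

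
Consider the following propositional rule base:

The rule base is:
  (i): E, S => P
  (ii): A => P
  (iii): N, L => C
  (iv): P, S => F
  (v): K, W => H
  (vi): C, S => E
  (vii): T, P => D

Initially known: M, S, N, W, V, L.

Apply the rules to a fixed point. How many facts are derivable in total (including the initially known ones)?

10

Round 1 — (iii), derive C.
Round 2 — (vi), derive E.
Round 3 — (i), derive P.
Round 4 — (iv), derive F.
Closure: {C, E, F, L, M, N, P, S, V, W} — 10 facts.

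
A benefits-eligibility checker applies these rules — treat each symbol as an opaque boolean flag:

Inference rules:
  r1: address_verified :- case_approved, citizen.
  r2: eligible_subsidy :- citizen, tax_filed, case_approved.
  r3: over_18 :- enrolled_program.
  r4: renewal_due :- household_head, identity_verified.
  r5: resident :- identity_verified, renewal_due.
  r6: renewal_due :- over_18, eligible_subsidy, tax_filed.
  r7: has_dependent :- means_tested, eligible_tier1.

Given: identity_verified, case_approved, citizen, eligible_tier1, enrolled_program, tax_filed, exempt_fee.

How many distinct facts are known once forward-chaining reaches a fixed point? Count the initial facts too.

Round 1: r1 [address_verified :- case_approved, citizen.]; r2 [eligible_subsidy :- citizen, tax_filed, case_approved.]; r3 [over_18 :- enrolled_program.]. New: address_verified, eligible_subsidy, over_18.
Round 2: r6 [renewal_due :- over_18, eligible_subsidy, tax_filed.]. New: renewal_due.
Round 3: r5 [resident :- identity_verified, renewal_due.]. New: resident.
Closure: {address_verified, case_approved, citizen, eligible_subsidy, eligible_tier1, enrolled_program, exempt_fee, identity_verified, over_18, renewal_due, resident, tax_filed} — 12 facts.

12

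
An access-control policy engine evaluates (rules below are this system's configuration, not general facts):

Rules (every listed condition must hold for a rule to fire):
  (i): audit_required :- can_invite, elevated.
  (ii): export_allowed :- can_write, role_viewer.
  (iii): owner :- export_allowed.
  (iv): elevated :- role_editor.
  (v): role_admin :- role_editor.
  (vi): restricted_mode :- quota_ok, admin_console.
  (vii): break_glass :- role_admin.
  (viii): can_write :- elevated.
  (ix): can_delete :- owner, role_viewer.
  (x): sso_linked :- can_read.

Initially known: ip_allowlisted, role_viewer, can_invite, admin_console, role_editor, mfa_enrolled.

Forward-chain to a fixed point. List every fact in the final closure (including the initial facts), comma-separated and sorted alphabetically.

admin_console, audit_required, break_glass, can_delete, can_invite, can_write, elevated, export_allowed, ip_allowlisted, mfa_enrolled, owner, role_admin, role_editor, role_viewer

Round 1: (iv) [elevated :- role_editor.]; (v) [role_admin :- role_editor.]. Adds elevated, role_admin.
Round 2: (i) [audit_required :- can_invite, elevated.]; (vii) [break_glass :- role_admin.]; (viii) [can_write :- elevated.]. Adds audit_required, break_glass, can_write.
Round 3: (ii) [export_allowed :- can_write, role_viewer.]. Adds export_allowed.
Round 4: (iii) [owner :- export_allowed.]. Adds owner.
Round 5: (ix) [can_delete :- owner, role_viewer.]. Adds can_delete.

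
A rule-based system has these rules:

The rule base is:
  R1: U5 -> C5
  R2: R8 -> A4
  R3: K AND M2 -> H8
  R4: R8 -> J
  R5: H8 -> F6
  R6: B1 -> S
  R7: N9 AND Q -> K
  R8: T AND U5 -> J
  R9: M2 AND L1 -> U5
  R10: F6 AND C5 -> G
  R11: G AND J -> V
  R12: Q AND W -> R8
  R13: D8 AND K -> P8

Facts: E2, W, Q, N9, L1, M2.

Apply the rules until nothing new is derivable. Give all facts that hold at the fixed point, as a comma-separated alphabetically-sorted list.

Round 1: R7 [N9 AND Q -> K]; R9 [M2 AND L1 -> U5]; R12 [Q AND W -> R8]. New: K, U5, R8.
Round 2: R1 [U5 -> C5]; R2 [R8 -> A4]; R3 [K AND M2 -> H8]; R4 [R8 -> J]. New: C5, A4, H8, J.
Round 3: R5 [H8 -> F6]. New: F6.
Round 4: R10 [F6 AND C5 -> G]. New: G.
Round 5: R11 [G AND J -> V]. New: V.

A4, C5, E2, F6, G, H8, J, K, L1, M2, N9, Q, R8, U5, V, W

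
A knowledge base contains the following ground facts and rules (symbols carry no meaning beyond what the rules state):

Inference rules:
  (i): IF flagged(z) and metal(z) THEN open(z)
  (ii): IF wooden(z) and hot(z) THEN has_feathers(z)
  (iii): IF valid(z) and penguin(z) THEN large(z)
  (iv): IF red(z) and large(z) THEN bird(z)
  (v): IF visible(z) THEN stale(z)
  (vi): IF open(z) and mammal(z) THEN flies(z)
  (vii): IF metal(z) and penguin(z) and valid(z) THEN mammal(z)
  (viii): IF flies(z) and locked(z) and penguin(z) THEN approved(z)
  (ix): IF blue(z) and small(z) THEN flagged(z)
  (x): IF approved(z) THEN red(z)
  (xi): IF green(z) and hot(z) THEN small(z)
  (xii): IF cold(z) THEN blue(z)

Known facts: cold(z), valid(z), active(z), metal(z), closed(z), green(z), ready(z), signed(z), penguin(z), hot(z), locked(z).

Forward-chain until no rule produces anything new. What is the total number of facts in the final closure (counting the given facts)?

[1] (iii) [IF valid(z) and penguin(z) THEN large(z)]; (vii) [IF metal(z) and penguin(z) and valid(z) THEN mammal(z)]; (xi) [IF green(z) and hot(z) THEN small(z)]; (xii) [IF cold(z) THEN blue(z)]. ⇒ new: large(z), mammal(z), small(z), blue(z).
[2] (ix) [IF blue(z) and small(z) THEN flagged(z)]. ⇒ new: flagged(z).
[3] (i) [IF flagged(z) and metal(z) THEN open(z)]. ⇒ new: open(z).
[4] (vi) [IF open(z) and mammal(z) THEN flies(z)]. ⇒ new: flies(z).
[5] (viii) [IF flies(z) and locked(z) and penguin(z) THEN approved(z)]. ⇒ new: approved(z).
[6] (x) [IF approved(z) THEN red(z)]. ⇒ new: red(z).
[7] (iv) [IF red(z) and large(z) THEN bird(z)]. ⇒ new: bird(z).
Closure: {active(z), approved(z), bird(z), blue(z), closed(z), cold(z), flagged(z), flies(z), green(z), hot(z), large(z), locked(z), mammal(z), metal(z), open(z), penguin(z), ready(z), red(z), signed(z), small(z), valid(z)} — 21 facts.

21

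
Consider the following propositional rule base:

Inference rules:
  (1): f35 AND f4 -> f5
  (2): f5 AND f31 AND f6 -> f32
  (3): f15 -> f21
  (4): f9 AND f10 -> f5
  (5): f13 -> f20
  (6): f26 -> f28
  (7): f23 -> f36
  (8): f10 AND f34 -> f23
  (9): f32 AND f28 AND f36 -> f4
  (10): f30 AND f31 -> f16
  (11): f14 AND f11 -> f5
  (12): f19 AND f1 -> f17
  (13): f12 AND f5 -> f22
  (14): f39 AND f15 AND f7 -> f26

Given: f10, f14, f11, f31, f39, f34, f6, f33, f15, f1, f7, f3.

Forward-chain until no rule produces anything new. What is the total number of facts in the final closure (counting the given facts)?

20

[1] (3) [f15 -> f21]; (8) [f10 AND f34 -> f23]; (11) [f14 AND f11 -> f5]; (14) [f39 AND f15 AND f7 -> f26]. ⇒ new: f21, f23, f5, f26.
[2] (2) [f5 AND f31 AND f6 -> f32]; (6) [f26 -> f28]; (7) [f23 -> f36]. ⇒ new: f32, f28, f36.
[3] (9) [f32 AND f28 AND f36 -> f4]. ⇒ new: f4.
Closure: {f1, f10, f11, f14, f15, f21, f23, f26, f28, f3, f31, f32, f33, f34, f36, f39, f4, f5, f6, f7} — 20 facts.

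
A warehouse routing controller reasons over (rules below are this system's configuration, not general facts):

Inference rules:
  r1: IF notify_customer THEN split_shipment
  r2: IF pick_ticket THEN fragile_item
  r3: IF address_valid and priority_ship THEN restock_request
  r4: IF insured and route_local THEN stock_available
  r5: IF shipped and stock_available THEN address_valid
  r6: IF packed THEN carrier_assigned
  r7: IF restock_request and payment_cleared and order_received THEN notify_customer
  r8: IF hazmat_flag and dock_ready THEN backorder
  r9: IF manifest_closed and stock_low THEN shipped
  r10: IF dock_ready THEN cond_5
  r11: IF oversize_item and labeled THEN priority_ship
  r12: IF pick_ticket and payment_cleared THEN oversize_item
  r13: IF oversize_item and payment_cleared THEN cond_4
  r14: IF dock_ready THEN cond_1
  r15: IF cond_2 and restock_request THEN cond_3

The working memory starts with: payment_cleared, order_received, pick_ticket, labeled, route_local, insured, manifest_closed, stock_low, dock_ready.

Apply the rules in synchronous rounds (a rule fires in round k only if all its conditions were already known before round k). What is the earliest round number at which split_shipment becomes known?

[1] r2 [IF pick_ticket THEN fragile_item]; r4 [IF insured and route_local THEN stock_available]; r9 [IF manifest_closed and stock_low THEN shipped]; r10 [IF dock_ready THEN cond_5]; r12 [IF pick_ticket and payment_cleared THEN oversize_item]; r14 [IF dock_ready THEN cond_1]. ⇒ new: fragile_item, stock_available, shipped, cond_5, oversize_item, cond_1.
[2] r5 [IF shipped and stock_available THEN address_valid]; r11 [IF oversize_item and labeled THEN priority_ship]; r13 [IF oversize_item and payment_cleared THEN cond_4]. ⇒ new: address_valid, priority_ship, cond_4.
[3] r3 [IF address_valid and priority_ship THEN restock_request]. ⇒ new: restock_request.
[4] r7 [IF restock_request and payment_cleared and order_received THEN notify_customer]. ⇒ new: notify_customer.
[5] r1 [IF notify_customer THEN split_shipment]. ⇒ new: split_shipment.
split_shipment first appears in round 5.

5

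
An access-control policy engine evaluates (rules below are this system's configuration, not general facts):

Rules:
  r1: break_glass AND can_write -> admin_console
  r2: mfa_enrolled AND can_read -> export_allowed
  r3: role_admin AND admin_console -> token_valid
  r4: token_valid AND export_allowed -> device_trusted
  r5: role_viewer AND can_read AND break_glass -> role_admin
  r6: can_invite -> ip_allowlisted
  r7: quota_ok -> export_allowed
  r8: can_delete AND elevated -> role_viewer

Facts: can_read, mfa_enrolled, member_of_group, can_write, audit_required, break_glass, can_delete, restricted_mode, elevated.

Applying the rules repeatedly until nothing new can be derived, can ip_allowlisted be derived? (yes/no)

no

Round 1 fires r1, r2, r8, giving admin_console, export_allowed, role_viewer.
Round 2 fires r5, giving role_admin.
Round 3 fires r3, giving token_valid.
Round 4 fires r4, giving device_trusted.
Fixed point reached. ip_allowlisted is concluded only by r6; r6 needs can_invite (never derived).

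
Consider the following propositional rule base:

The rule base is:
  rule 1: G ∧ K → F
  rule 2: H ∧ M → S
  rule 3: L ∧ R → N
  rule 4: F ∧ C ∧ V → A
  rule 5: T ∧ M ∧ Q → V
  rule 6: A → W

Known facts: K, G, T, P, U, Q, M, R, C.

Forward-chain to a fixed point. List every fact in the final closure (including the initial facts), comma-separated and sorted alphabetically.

A, C, F, G, K, M, P, Q, R, T, U, V, W

[1] rule 1 [G ∧ K → F]; rule 5 [T ∧ M ∧ Q → V]. ⇒ new: F, V.
[2] rule 4 [F ∧ C ∧ V → A]. ⇒ new: A.
[3] rule 6 [A → W]. ⇒ new: W.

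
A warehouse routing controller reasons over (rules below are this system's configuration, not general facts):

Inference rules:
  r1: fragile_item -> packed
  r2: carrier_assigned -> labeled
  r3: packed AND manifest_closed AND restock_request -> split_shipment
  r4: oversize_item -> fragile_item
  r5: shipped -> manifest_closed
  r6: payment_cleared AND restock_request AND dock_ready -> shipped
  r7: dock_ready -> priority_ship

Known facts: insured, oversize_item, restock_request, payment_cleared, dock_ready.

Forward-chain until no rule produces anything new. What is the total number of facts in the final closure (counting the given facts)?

Round 1 fires r4, r6, r7, giving fragile_item, shipped, priority_ship.
Round 2 fires r1, r5, giving packed, manifest_closed.
Round 3 fires r3, giving split_shipment.
Closure: {dock_ready, fragile_item, insured, manifest_closed, oversize_item, packed, payment_cleared, priority_ship, restock_request, shipped, split_shipment} — 11 facts.

11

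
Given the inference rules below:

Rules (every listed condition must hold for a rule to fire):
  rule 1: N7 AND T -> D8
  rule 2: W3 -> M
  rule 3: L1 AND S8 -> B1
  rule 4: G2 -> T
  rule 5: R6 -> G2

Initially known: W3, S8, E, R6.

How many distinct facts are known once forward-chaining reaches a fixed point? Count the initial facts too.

Round 1 — rule 2, rule 5, derive M, G2.
Round 2 — rule 4, derive T.
Closure: {E, G2, M, R6, S8, T, W3} — 7 facts.

7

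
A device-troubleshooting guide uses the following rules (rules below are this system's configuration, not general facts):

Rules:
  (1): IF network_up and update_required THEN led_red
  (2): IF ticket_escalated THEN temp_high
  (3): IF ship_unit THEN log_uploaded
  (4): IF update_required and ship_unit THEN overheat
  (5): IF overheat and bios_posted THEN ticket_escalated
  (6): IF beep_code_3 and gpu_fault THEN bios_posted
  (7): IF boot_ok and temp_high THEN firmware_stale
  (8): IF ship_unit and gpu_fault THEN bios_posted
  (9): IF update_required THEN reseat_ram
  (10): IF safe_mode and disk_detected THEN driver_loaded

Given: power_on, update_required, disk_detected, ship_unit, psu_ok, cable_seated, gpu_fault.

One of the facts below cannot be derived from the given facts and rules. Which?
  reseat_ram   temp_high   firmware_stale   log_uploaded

firmware_stale

Round 1 — (3), (4), (8), (9), derive log_uploaded, overheat, bios_posted, reseat_ram.
Round 2 — (5), derive ticket_escalated.
Round 3 — (2), derive temp_high.
Derived: temp_high (round 3), reseat_ram (round 1), log_uploaded (round 1). firmware_stale never appears in any round.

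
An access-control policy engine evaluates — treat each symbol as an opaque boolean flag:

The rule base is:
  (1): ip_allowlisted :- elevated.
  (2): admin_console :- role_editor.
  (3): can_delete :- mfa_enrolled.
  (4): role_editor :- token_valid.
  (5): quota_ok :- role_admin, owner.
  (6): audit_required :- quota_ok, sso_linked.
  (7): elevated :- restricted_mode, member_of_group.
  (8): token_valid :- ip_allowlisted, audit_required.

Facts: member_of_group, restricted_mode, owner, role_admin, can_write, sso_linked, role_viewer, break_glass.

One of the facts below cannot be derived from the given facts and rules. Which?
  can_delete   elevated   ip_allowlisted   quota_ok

can_delete

Round 1 — (5), (7), derive quota_ok, elevated.
Round 2 — (1), (6), derive ip_allowlisted, audit_required.
Round 3 — (8), derive token_valid.
Round 4 — (4), derive role_editor.
Round 5 — (2), derive admin_console.
Derived: quota_ok (round 1), ip_allowlisted (round 2), elevated (round 1). can_delete never appears in any round.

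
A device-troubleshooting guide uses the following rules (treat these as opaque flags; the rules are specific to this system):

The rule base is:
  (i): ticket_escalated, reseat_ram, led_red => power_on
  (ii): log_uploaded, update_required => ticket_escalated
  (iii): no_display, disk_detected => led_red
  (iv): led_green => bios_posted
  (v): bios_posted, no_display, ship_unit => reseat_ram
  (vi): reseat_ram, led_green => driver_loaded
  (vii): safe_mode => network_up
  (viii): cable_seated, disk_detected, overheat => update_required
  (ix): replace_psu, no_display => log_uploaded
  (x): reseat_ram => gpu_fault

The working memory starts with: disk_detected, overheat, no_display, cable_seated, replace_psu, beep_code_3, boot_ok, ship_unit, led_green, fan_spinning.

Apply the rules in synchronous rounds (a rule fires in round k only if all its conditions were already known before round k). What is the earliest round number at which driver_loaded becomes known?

3

[1] (iii) [no_display, disk_detected => led_red]; (iv) [led_green => bios_posted]; (viii) [cable_seated, disk_detected, overheat => update_required]; (ix) [replace_psu, no_display => log_uploaded]. ⇒ new: led_red, bios_posted, update_required, log_uploaded.
[2] (ii) [log_uploaded, update_required => ticket_escalated]; (v) [bios_posted, no_display, ship_unit => reseat_ram]. ⇒ new: ticket_escalated, reseat_ram.
[3] (i) [ticket_escalated, reseat_ram, led_red => power_on]; (vi) [reseat_ram, led_green => driver_loaded]; (x) [reseat_ram => gpu_fault]. ⇒ new: power_on, driver_loaded, gpu_fault.
driver_loaded first appears in round 3.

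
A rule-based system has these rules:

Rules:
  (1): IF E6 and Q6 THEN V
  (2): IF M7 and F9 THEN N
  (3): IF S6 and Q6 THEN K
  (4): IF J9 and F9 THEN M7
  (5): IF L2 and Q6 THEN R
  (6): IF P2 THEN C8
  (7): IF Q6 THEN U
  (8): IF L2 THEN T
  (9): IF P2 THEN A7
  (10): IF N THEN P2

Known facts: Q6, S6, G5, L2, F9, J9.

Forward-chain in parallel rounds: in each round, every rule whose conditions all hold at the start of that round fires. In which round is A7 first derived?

4

Round 1 — (3), (4), (5), (7), (8), derive K, M7, R, U, T.
Round 2 — (2), derive N.
Round 3 — (10), derive P2.
Round 4 — (6), (9), derive C8, A7.
A7 first appears in round 4.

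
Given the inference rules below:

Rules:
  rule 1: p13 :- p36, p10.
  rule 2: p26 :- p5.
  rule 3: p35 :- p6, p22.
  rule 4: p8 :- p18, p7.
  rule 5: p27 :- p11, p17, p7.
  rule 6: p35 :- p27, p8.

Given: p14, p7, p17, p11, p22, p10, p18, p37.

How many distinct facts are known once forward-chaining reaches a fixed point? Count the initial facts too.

Round 1: rule 4 [p8 :- p18, p7.]; rule 5 [p27 :- p11, p17, p7.]. Adds p8, p27.
Round 2: rule 6 [p35 :- p27, p8.]. Adds p35.
Closure: {p10, p11, p14, p17, p18, p22, p27, p35, p37, p7, p8} — 11 facts.

11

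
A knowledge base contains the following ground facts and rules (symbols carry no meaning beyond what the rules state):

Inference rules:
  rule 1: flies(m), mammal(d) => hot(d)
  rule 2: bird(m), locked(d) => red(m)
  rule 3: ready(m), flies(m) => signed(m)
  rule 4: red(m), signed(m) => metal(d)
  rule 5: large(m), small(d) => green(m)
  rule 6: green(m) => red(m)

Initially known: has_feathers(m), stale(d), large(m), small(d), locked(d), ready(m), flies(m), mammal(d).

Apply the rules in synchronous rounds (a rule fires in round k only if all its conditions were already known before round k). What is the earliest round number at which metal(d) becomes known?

Round 1 — rule 1, rule 3, rule 5, derive hot(d), signed(m), green(m).
Round 2 — rule 6, derive red(m).
Round 3 — rule 4, derive metal(d).
metal(d) first appears in round 3.

3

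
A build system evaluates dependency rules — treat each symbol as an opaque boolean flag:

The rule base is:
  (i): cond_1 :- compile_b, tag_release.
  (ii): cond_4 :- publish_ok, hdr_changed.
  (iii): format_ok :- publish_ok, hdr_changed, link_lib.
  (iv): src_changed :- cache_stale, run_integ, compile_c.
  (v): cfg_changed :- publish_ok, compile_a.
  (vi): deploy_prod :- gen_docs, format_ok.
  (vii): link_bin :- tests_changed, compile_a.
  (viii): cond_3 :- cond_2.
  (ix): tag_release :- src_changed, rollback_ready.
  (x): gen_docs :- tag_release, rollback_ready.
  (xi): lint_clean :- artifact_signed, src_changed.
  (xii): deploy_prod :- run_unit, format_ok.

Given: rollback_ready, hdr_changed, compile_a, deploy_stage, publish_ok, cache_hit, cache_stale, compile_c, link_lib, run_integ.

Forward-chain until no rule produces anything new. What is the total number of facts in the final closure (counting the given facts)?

Round 1 — (ii), (iii), (iv), (v), derive cond_4, format_ok, src_changed, cfg_changed.
Round 2 — (ix), derive tag_release.
Round 3 — (x), derive gen_docs.
Round 4 — (vi), derive deploy_prod.
Closure: {cache_hit, cache_stale, cfg_changed, compile_a, compile_c, cond_4, deploy_prod, deploy_stage, format_ok, gen_docs, hdr_changed, link_lib, publish_ok, rollback_ready, run_integ, src_changed, tag_release} — 17 facts.

17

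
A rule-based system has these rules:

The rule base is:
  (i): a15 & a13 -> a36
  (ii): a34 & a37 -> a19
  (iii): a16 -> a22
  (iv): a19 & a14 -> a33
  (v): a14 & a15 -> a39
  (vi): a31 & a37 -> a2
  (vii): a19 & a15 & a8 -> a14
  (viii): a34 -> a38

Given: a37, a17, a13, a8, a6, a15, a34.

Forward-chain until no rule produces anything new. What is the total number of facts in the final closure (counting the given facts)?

13

Round 1: (i) [a15 & a13 -> a36]; (ii) [a34 & a37 -> a19]; (viii) [a34 -> a38]. New: a36, a19, a38.
Round 2: (vii) [a19 & a15 & a8 -> a14]. New: a14.
Round 3: (iv) [a19 & a14 -> a33]; (v) [a14 & a15 -> a39]. New: a33, a39.
Closure: {a13, a14, a15, a17, a19, a33, a34, a36, a37, a38, a39, a6, a8} — 13 facts.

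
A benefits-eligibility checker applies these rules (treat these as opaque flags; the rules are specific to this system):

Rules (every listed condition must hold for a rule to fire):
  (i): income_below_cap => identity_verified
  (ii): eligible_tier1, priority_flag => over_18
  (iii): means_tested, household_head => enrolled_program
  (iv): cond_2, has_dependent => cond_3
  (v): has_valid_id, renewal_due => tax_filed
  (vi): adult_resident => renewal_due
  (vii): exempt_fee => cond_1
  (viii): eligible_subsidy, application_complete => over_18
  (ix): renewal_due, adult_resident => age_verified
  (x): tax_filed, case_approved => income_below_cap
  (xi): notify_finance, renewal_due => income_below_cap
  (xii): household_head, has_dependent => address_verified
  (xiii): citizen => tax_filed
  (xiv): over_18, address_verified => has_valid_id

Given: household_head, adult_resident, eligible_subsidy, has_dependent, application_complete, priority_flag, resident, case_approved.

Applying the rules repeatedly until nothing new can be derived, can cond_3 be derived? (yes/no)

Round 1: (vi) [adult_resident => renewal_due]; (viii) [eligible_subsidy, application_complete => over_18]; (xii) [household_head, has_dependent => address_verified]. New: renewal_due, over_18, address_verified.
Round 2: (ix) [renewal_due, adult_resident => age_verified]; (xiv) [over_18, address_verified => has_valid_id]. New: age_verified, has_valid_id.
Round 3: (v) [has_valid_id, renewal_due => tax_filed]. New: tax_filed.
Round 4: (x) [tax_filed, case_approved => income_below_cap]. New: income_below_cap.
Round 5: (i) [income_below_cap => identity_verified]. New: identity_verified.
Fixed point reached. cond_3 is concluded only by (iv); (iv) needs cond_2 (never derived).

no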